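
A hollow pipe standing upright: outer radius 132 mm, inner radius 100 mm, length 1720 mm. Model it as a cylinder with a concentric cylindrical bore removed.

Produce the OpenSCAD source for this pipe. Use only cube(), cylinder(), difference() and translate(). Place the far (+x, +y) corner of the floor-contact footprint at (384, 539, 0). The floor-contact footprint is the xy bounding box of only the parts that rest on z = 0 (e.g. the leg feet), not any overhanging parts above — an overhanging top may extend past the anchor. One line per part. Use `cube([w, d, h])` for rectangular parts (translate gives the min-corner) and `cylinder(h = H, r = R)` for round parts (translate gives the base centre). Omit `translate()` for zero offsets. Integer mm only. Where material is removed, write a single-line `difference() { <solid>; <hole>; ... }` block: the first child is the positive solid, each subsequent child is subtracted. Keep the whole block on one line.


difference() { translate([252, 407, 0]) cylinder(h = 1720, r = 132); translate([252, 407, 0]) cylinder(h = 1720, r = 100); }


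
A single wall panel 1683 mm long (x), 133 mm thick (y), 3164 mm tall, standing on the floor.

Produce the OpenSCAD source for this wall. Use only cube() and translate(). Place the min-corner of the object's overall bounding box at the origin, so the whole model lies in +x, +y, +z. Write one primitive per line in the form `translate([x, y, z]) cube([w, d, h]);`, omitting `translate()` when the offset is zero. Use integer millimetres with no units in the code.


cube([1683, 133, 3164]);


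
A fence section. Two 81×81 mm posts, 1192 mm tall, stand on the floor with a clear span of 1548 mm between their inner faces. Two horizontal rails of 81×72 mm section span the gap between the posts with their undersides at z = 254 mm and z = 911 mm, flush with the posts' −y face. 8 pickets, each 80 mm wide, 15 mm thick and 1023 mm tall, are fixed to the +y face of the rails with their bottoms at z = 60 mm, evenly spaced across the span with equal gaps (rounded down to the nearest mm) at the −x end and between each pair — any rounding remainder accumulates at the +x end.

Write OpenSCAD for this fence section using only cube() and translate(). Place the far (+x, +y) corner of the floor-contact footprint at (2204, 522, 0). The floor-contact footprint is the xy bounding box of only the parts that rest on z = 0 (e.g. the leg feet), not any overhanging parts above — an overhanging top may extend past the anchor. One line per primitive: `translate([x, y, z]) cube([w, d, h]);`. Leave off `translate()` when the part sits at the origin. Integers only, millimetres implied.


translate([494, 441, 0]) cube([81, 81, 1192]);
translate([2123, 441, 0]) cube([81, 81, 1192]);
translate([575, 441, 254]) cube([1548, 81, 72]);
translate([575, 441, 911]) cube([1548, 81, 72]);
translate([675, 522, 60]) cube([80, 15, 1023]);
translate([855, 522, 60]) cube([80, 15, 1023]);
translate([1035, 522, 60]) cube([80, 15, 1023]);
translate([1215, 522, 60]) cube([80, 15, 1023]);
translate([1395, 522, 60]) cube([80, 15, 1023]);
translate([1575, 522, 60]) cube([80, 15, 1023]);
translate([1755, 522, 60]) cube([80, 15, 1023]);
translate([1935, 522, 60]) cube([80, 15, 1023]);


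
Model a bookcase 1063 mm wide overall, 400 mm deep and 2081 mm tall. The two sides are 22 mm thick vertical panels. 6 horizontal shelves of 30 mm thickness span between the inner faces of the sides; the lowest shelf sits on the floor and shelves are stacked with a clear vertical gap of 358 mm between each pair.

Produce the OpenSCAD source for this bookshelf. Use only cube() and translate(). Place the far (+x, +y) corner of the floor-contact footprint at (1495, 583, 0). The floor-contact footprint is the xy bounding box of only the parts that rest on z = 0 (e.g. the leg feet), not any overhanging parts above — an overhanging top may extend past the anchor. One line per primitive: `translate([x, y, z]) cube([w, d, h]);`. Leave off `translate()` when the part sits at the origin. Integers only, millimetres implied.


translate([432, 183, 0]) cube([22, 400, 2081]);
translate([1473, 183, 0]) cube([22, 400, 2081]);
translate([454, 183, 0]) cube([1019, 400, 30]);
translate([454, 183, 388]) cube([1019, 400, 30]);
translate([454, 183, 776]) cube([1019, 400, 30]);
translate([454, 183, 1164]) cube([1019, 400, 30]);
translate([454, 183, 1552]) cube([1019, 400, 30]);
translate([454, 183, 1940]) cube([1019, 400, 30]);


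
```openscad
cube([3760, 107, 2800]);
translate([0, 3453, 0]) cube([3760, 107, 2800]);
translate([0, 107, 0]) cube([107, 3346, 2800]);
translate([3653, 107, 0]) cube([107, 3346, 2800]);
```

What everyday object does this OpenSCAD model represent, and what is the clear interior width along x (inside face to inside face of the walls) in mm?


A house (or room) frame. The interior width is 3546 mm.

Four 2800 mm walls enclosing a rectangle with no floor or roof — a room or house frame. Outside width is 3760 mm and wall thickness is 107 mm, so the interior width is 3760 − 2 × 107 = 3546 mm.


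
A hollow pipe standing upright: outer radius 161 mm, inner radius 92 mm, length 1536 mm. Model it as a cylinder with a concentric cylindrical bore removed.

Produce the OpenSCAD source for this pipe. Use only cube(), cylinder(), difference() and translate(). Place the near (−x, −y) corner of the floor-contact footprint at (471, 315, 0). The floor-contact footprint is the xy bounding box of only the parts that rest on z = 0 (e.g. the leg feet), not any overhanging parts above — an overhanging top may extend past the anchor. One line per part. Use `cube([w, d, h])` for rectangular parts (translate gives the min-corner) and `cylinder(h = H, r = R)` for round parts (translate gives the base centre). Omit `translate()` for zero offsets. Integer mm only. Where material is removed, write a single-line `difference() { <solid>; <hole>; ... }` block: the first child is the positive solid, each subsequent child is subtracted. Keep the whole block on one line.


difference() { translate([632, 476, 0]) cylinder(h = 1536, r = 161); translate([632, 476, 0]) cylinder(h = 1536, r = 92); }


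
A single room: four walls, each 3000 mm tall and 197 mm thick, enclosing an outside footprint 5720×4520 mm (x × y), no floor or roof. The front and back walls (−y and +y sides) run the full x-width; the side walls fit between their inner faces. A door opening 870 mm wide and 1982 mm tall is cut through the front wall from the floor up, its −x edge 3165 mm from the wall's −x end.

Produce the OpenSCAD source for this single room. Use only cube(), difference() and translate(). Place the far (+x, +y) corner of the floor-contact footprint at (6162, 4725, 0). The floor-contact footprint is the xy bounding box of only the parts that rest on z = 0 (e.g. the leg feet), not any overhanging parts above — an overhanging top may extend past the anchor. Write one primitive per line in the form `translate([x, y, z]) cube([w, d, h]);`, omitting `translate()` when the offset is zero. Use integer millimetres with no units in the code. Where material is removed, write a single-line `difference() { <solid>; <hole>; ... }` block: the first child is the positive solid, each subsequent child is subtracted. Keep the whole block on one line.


difference() { translate([442, 205, 0]) cube([5720, 197, 3000]); translate([3607, 205, 0]) cube([870, 197, 1982]); }
translate([442, 4528, 0]) cube([5720, 197, 3000]);
translate([442, 402, 0]) cube([197, 4126, 3000]);
translate([5965, 402, 0]) cube([197, 4126, 3000]);


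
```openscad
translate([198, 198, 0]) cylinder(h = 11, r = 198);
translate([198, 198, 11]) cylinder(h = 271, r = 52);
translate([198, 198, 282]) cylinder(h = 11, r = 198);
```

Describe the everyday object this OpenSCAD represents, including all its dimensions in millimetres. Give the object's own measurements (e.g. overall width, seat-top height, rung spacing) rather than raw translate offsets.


A spool: two coaxial disc flanges of radius 198 mm and thickness 11 mm, joined by a core cylinder of radius 52 mm and height 271 mm. The lower flange rests on z = 0 and the three cylinders share a vertical axis.


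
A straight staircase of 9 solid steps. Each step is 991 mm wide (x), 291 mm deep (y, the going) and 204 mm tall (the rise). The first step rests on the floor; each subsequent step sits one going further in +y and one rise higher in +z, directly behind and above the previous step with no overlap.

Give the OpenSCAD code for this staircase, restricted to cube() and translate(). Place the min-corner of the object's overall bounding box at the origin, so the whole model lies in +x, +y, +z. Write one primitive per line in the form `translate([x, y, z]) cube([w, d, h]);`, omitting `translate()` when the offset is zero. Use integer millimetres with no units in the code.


cube([991, 291, 204]);
translate([0, 291, 204]) cube([991, 291, 204]);
translate([0, 582, 408]) cube([991, 291, 204]);
translate([0, 873, 612]) cube([991, 291, 204]);
translate([0, 1164, 816]) cube([991, 291, 204]);
translate([0, 1455, 1020]) cube([991, 291, 204]);
translate([0, 1746, 1224]) cube([991, 291, 204]);
translate([0, 2037, 1428]) cube([991, 291, 204]);
translate([0, 2328, 1632]) cube([991, 291, 204]);


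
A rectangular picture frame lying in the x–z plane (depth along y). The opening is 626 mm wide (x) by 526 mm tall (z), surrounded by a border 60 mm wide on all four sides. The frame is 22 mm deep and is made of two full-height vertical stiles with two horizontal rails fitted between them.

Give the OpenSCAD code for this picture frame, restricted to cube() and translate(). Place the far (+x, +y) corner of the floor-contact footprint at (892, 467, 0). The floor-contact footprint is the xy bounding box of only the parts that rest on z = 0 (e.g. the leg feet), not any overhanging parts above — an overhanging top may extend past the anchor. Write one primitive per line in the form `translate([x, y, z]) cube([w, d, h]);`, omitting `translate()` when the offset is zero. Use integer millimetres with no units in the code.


translate([146, 445, 0]) cube([60, 22, 646]);
translate([832, 445, 0]) cube([60, 22, 646]);
translate([206, 445, 0]) cube([626, 22, 60]);
translate([206, 445, 586]) cube([626, 22, 60]);


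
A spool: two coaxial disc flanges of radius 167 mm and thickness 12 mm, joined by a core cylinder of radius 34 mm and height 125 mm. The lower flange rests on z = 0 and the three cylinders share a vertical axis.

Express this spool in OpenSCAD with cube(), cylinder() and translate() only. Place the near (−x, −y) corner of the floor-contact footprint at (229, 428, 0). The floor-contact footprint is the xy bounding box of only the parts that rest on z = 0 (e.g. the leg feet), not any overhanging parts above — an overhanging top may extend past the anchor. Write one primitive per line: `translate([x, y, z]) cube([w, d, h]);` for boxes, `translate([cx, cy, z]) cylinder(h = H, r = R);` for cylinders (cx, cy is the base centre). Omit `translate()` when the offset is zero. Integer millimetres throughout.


translate([396, 595, 0]) cylinder(h = 12, r = 167);
translate([396, 595, 12]) cylinder(h = 125, r = 34);
translate([396, 595, 137]) cylinder(h = 12, r = 167);


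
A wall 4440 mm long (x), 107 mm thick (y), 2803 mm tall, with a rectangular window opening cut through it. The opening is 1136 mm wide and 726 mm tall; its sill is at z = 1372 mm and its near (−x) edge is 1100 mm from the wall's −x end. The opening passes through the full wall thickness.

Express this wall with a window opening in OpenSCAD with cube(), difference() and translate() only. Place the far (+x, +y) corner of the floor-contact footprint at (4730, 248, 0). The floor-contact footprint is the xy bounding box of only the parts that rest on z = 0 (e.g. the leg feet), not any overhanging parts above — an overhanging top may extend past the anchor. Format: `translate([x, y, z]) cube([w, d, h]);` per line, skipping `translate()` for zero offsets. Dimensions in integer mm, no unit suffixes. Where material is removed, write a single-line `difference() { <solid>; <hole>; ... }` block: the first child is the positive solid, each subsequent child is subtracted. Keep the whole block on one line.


difference() { translate([290, 141, 0]) cube([4440, 107, 2803]); translate([1390, 141, 1372]) cube([1136, 107, 726]); }


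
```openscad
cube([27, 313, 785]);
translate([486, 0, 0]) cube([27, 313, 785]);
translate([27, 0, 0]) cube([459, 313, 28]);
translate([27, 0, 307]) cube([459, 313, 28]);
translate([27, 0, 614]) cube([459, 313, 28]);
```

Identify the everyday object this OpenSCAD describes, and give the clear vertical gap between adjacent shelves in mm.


A bookshelf. The clear shelf gap is 279 mm.

Two tall side panels with 3 horizontal boards between them — a bookshelf. The first two shelf undersides are at z = 0 and z = 307; with shelf thickness 28, the clear gap is 307 − 0 − 28 = 279 mm.


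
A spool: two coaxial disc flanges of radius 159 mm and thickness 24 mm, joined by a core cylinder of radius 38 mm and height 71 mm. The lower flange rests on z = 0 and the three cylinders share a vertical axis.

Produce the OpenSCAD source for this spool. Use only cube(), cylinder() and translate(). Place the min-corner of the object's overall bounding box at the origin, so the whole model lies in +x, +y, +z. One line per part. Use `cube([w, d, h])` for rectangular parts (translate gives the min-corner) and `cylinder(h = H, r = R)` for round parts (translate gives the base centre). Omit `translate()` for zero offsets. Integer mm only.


translate([159, 159, 0]) cylinder(h = 24, r = 159);
translate([159, 159, 24]) cylinder(h = 71, r = 38);
translate([159, 159, 95]) cylinder(h = 24, r = 159);


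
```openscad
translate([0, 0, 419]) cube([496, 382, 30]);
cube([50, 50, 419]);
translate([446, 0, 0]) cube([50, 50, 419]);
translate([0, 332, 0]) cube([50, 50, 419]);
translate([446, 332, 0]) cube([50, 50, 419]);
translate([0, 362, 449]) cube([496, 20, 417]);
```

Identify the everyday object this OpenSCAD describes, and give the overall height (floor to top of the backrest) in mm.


A chair. The overall height is 866 mm.

A slab on four corner posts with a tall panel at the back — a chair. The seat slab sits at z = 419 with thickness 30, and the 417 mm backrest starts at the seat top, so the overall height is 419 + 30 + 417 = 866 mm.


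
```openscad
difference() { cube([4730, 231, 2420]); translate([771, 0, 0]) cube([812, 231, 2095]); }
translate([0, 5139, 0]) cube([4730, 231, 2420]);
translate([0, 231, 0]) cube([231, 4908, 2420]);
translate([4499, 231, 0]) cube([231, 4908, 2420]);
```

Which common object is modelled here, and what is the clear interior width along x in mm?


A single room. The interior width is 4268 mm.

Four walls enclosing a rectangle with a door in the front wall — a room. Outside width 4730 minus two 231 mm walls gives 4268 mm.


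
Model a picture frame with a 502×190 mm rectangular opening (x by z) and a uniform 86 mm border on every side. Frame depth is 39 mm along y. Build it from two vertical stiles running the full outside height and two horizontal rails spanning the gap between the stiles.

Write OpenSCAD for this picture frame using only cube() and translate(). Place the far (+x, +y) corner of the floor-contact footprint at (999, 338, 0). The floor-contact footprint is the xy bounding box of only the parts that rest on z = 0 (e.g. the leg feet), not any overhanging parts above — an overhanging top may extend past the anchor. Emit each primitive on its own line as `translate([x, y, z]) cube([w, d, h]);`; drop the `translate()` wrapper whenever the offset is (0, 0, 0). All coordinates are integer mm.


translate([325, 299, 0]) cube([86, 39, 362]);
translate([913, 299, 0]) cube([86, 39, 362]);
translate([411, 299, 0]) cube([502, 39, 86]);
translate([411, 299, 276]) cube([502, 39, 86]);


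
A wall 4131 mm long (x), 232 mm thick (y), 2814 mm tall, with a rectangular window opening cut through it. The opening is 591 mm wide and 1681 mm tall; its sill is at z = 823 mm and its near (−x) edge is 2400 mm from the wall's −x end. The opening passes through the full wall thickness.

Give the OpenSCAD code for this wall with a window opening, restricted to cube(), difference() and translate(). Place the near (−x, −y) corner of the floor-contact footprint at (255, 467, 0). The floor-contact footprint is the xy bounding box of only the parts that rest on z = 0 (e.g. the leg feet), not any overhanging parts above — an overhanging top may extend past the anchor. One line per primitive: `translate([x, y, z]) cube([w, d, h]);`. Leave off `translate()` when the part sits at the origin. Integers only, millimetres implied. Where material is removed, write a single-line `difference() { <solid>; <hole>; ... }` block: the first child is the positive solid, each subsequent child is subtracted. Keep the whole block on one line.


difference() { translate([255, 467, 0]) cube([4131, 232, 2814]); translate([2655, 467, 823]) cube([591, 232, 1681]); }


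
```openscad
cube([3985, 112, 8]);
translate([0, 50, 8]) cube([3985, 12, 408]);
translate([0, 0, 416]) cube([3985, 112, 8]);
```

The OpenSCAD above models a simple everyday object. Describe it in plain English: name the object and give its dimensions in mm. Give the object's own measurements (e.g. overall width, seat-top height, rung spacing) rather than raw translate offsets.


An I-beam lying along x, 3985 mm long. Overall section height 424 mm. Two flanges 112 mm wide (y) and 8 mm thick, one on the floor and one at the top; a web 12 mm thick runs between them, centred on the flange width.


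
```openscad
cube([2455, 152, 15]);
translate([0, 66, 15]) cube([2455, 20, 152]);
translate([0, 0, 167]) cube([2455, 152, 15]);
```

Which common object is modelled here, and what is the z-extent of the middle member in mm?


An I-beam. The web height is 152 mm.

Two wide flanges with a thin centred web — an I-beam. Overall 182 mm minus two 15 mm flanges gives a web of 182 − 2·15 = 152 mm.


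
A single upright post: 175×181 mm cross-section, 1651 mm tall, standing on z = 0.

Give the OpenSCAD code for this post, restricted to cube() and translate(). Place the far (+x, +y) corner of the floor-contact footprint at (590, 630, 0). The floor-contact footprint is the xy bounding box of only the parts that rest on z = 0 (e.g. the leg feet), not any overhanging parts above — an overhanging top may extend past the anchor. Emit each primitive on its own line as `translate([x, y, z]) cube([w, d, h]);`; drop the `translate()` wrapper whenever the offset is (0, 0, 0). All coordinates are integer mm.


translate([415, 449, 0]) cube([175, 181, 1651]);


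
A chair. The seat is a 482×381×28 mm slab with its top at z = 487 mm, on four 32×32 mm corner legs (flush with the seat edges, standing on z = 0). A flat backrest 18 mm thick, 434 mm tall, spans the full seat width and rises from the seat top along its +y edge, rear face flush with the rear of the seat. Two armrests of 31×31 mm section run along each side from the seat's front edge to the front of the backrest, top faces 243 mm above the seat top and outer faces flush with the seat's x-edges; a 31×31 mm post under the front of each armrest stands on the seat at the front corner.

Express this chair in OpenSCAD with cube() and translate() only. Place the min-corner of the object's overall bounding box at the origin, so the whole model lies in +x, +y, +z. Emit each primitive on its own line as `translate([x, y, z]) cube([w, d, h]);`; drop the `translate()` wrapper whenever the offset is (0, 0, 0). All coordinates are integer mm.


translate([0, 0, 459]) cube([482, 381, 28]);
cube([32, 32, 459]);
translate([450, 0, 0]) cube([32, 32, 459]);
translate([0, 349, 0]) cube([32, 32, 459]);
translate([450, 349, 0]) cube([32, 32, 459]);
translate([0, 363, 487]) cube([482, 18, 434]);
translate([0, 0, 699]) cube([31, 363, 31]);
translate([451, 0, 699]) cube([31, 363, 31]);
translate([0, 0, 487]) cube([31, 31, 212]);
translate([451, 0, 487]) cube([31, 31, 212]);


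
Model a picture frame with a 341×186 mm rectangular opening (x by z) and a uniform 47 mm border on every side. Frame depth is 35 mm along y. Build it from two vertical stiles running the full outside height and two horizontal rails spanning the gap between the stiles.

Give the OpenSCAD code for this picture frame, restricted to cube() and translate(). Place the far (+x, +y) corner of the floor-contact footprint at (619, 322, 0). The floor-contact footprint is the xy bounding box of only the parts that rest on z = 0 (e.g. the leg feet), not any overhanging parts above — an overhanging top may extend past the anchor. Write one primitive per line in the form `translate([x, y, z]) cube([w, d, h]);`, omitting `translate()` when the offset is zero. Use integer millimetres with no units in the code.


translate([184, 287, 0]) cube([47, 35, 280]);
translate([572, 287, 0]) cube([47, 35, 280]);
translate([231, 287, 0]) cube([341, 35, 47]);
translate([231, 287, 233]) cube([341, 35, 47]);


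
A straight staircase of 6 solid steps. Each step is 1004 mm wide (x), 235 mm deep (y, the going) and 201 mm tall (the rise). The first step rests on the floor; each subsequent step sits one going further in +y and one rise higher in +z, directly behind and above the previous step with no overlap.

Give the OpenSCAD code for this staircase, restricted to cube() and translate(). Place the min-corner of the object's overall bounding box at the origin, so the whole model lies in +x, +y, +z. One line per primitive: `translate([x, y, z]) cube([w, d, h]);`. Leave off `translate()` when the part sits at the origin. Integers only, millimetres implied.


cube([1004, 235, 201]);
translate([0, 235, 201]) cube([1004, 235, 201]);
translate([0, 470, 402]) cube([1004, 235, 201]);
translate([0, 705, 603]) cube([1004, 235, 201]);
translate([0, 940, 804]) cube([1004, 235, 201]);
translate([0, 1175, 1005]) cube([1004, 235, 201]);


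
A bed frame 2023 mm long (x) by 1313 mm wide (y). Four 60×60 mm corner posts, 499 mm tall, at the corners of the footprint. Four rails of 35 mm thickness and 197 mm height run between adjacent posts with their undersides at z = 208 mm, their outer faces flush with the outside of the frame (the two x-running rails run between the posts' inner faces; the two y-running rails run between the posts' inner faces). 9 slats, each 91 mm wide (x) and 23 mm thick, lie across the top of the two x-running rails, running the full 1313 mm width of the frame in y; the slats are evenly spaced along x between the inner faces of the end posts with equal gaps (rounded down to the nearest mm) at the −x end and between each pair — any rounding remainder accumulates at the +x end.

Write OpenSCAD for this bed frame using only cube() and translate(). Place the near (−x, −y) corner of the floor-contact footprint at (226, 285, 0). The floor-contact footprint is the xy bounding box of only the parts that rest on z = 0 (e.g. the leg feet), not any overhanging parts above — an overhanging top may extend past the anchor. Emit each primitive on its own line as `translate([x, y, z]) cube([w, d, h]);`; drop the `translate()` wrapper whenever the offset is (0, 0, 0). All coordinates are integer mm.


translate([226, 285, 0]) cube([60, 60, 499]);
translate([226, 1538, 0]) cube([60, 60, 499]);
translate([2189, 285, 0]) cube([60, 60, 499]);
translate([2189, 1538, 0]) cube([60, 60, 499]);
translate([286, 285, 208]) cube([1903, 35, 197]);
translate([286, 1563, 208]) cube([1903, 35, 197]);
translate([226, 345, 208]) cube([35, 1193, 197]);
translate([2214, 345, 208]) cube([35, 1193, 197]);
translate([394, 285, 405]) cube([91, 1313, 23]);
translate([593, 285, 405]) cube([91, 1313, 23]);
translate([792, 285, 405]) cube([91, 1313, 23]);
translate([991, 285, 405]) cube([91, 1313, 23]);
translate([1190, 285, 405]) cube([91, 1313, 23]);
translate([1389, 285, 405]) cube([91, 1313, 23]);
translate([1588, 285, 405]) cube([91, 1313, 23]);
translate([1787, 285, 405]) cube([91, 1313, 23]);
translate([1986, 285, 405]) cube([91, 1313, 23]);


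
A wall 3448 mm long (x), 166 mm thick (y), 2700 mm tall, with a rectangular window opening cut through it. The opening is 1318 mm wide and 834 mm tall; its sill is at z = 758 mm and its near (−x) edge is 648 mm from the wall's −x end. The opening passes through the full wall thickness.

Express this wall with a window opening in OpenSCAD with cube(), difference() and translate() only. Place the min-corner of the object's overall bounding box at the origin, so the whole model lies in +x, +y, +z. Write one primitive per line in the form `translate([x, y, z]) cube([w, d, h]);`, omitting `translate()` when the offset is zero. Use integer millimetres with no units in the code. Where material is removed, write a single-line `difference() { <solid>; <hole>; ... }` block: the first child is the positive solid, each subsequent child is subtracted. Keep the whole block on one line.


difference() { cube([3448, 166, 2700]); translate([648, 0, 758]) cube([1318, 166, 834]); }


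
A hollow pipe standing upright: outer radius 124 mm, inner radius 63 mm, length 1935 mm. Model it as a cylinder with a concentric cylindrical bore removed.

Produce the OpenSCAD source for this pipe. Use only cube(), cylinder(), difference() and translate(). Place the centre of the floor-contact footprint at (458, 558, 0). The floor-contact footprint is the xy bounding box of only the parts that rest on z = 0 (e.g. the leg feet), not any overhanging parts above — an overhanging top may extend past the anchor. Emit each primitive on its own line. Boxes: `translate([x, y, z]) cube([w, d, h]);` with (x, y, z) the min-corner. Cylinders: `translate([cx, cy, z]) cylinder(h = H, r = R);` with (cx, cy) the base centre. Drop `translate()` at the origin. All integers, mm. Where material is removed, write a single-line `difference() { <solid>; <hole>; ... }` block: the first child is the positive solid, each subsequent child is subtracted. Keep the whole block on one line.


difference() { translate([458, 558, 0]) cylinder(h = 1935, r = 124); translate([458, 558, 0]) cylinder(h = 1935, r = 63); }


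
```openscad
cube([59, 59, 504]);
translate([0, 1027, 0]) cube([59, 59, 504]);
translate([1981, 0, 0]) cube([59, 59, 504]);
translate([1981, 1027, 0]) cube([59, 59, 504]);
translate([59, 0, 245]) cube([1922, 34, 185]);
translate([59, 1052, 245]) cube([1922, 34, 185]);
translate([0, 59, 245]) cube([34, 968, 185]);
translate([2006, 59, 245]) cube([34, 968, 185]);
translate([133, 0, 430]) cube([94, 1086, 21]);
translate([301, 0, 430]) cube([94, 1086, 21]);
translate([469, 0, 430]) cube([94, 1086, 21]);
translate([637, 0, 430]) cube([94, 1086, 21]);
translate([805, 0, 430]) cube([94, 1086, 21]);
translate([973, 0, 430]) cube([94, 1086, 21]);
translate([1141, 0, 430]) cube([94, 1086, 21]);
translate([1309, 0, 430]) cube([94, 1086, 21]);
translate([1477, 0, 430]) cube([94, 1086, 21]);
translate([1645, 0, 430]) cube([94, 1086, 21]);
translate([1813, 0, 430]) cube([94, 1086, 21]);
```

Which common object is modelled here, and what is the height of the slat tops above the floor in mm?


A bed frame. The slat-top height is 451 mm.

Four posts, four rails, and a row of slats — a bed frame. Slats sit on the rails at z = 245 + 185 = 430; with slat thickness 21, the top is 451 mm.


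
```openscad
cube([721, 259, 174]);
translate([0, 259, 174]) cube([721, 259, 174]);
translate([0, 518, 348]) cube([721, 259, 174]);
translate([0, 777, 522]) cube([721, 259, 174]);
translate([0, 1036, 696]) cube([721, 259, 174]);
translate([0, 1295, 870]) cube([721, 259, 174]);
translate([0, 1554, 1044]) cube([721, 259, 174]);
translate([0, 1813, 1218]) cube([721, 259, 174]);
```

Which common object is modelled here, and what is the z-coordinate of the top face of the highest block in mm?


A staircase. The total rise is 1392 mm.

8 identical blocks, each offset up and back from the previous — a staircase. Each step is 174 mm tall and there are 8 of them, so the total rise is 8 × 174 = 1392 mm.


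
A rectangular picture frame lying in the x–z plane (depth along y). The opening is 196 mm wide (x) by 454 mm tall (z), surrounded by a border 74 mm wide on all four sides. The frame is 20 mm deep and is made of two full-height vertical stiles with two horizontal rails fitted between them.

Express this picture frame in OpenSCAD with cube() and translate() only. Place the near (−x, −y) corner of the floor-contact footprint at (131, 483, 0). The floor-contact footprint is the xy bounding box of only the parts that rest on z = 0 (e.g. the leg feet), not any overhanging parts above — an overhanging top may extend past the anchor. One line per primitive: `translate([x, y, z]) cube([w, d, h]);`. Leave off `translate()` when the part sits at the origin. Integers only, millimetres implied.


translate([131, 483, 0]) cube([74, 20, 602]);
translate([401, 483, 0]) cube([74, 20, 602]);
translate([205, 483, 0]) cube([196, 20, 74]);
translate([205, 483, 528]) cube([196, 20, 74]);


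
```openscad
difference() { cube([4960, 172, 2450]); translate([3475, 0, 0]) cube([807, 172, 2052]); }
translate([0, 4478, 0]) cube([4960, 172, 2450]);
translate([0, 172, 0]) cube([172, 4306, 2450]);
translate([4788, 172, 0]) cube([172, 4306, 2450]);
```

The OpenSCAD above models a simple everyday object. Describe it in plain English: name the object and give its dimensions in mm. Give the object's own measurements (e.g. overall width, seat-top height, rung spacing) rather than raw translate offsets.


A single room: four walls, each 2450 mm tall and 172 mm thick, enclosing an outside footprint 4960×4650 mm (x × y), no floor or roof. The front and back walls (−y and +y sides) run the full x-width; the side walls fit between their inner faces. A door opening 807 mm wide and 2052 mm tall is cut through the front wall from the floor up, its −x edge 3475 mm from the wall's −x end.


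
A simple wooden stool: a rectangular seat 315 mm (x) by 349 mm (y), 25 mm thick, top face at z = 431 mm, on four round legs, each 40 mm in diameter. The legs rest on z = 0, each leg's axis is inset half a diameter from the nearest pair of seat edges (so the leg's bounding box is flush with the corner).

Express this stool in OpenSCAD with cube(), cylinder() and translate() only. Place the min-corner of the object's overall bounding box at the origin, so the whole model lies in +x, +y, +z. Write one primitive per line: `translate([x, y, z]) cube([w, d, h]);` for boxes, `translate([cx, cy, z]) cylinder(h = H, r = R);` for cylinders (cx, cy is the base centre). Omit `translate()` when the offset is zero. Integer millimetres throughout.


translate([0, 0, 406]) cube([315, 349, 25]);
translate([20, 20, 0]) cylinder(h = 406, r = 20);
translate([295, 20, 0]) cylinder(h = 406, r = 20);
translate([20, 329, 0]) cylinder(h = 406, r = 20);
translate([295, 329, 0]) cylinder(h = 406, r = 20);


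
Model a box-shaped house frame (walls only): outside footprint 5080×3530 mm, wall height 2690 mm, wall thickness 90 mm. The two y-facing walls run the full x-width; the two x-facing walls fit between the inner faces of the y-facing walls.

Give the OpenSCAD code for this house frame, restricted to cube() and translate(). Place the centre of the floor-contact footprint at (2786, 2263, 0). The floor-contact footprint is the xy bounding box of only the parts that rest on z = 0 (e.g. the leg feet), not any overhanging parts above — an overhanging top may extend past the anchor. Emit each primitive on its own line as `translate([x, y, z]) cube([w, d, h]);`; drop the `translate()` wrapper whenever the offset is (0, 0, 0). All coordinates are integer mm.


translate([246, 498, 0]) cube([5080, 90, 2690]);
translate([246, 3938, 0]) cube([5080, 90, 2690]);
translate([246, 588, 0]) cube([90, 3350, 2690]);
translate([5236, 588, 0]) cube([90, 3350, 2690]);


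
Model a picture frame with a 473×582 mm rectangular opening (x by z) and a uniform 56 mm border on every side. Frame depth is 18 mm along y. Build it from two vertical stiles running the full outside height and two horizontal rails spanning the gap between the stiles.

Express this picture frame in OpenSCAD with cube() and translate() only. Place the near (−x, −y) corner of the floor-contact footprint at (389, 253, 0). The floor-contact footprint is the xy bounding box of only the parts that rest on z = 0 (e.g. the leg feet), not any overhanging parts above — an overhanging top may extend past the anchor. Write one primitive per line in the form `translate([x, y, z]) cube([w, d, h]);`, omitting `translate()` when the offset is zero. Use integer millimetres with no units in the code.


translate([389, 253, 0]) cube([56, 18, 694]);
translate([918, 253, 0]) cube([56, 18, 694]);
translate([445, 253, 0]) cube([473, 18, 56]);
translate([445, 253, 638]) cube([473, 18, 56]);


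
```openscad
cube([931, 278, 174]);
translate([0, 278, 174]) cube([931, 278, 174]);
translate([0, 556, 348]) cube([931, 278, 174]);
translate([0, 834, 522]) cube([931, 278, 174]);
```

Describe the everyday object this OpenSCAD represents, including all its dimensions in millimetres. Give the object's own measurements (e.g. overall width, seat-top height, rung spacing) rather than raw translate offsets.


A straight staircase of 4 solid steps. Each step is 931 mm wide (x), 278 mm deep (y, the going) and 174 mm tall (the rise). The first step rests on the floor; each subsequent step sits one going further in +y and one rise higher in +z, directly behind and above the previous step with no overlap.


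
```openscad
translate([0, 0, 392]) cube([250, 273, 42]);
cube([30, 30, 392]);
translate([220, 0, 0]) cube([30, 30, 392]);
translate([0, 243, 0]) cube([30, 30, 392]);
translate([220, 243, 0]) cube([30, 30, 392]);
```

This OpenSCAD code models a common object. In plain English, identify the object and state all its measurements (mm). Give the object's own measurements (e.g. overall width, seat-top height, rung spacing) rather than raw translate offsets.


A four-legged stool. The seat is a 250×273×42 mm slab whose top surface is at z = 434 mm; four square legs, each 30×30 mm in cross-section, run from the floor (z = 0) to the underside of the seat, each flush with a corner of the seat.


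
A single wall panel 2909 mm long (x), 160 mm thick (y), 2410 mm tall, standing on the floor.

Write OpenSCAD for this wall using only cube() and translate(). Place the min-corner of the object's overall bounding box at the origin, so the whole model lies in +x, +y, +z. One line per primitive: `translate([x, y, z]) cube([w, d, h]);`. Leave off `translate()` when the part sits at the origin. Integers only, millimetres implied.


cube([2909, 160, 2410]);


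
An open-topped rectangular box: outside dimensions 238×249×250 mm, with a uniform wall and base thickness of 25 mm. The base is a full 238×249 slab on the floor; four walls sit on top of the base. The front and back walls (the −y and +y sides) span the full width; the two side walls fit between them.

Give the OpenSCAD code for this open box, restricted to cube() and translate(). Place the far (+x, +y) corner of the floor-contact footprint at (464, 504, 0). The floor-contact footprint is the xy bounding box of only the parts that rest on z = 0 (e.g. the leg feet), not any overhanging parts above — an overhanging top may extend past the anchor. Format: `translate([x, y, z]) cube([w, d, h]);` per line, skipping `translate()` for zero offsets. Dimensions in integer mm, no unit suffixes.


translate([226, 255, 0]) cube([238, 249, 25]);
translate([226, 255, 25]) cube([238, 25, 225]);
translate([226, 479, 25]) cube([238, 25, 225]);
translate([226, 280, 25]) cube([25, 199, 225]);
translate([439, 280, 25]) cube([25, 199, 225]);


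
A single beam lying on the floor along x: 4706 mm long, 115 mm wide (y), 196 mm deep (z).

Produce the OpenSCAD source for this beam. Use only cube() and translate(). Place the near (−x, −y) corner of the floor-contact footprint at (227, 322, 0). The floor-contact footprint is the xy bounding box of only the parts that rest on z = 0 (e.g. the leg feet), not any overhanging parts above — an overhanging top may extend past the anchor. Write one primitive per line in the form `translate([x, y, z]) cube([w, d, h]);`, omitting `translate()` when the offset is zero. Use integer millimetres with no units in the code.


translate([227, 322, 0]) cube([4706, 115, 196]);


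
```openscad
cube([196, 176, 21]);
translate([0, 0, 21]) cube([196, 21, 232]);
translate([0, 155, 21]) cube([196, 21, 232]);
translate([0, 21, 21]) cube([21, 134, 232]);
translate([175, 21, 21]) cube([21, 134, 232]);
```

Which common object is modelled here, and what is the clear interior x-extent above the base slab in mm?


An open box. The internal width is 154 mm.

A 196×176 base slab with four walls standing on it — an open box. The base is 196 mm wide and the walls are 21 mm thick, so the internal width is 196 − 2 × 21 = 154 mm.


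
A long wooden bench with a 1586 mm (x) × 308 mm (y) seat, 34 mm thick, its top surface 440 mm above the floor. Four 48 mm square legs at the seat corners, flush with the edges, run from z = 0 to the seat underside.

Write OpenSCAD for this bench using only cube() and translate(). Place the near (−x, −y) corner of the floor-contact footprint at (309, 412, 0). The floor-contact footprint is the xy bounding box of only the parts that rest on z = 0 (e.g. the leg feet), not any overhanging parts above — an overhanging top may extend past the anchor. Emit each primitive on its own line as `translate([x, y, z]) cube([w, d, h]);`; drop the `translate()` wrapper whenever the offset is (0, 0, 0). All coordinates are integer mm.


translate([309, 412, 406]) cube([1586, 308, 34]);
translate([309, 412, 0]) cube([48, 48, 406]);
translate([309, 672, 0]) cube([48, 48, 406]);
translate([1847, 412, 0]) cube([48, 48, 406]);
translate([1847, 672, 0]) cube([48, 48, 406]);


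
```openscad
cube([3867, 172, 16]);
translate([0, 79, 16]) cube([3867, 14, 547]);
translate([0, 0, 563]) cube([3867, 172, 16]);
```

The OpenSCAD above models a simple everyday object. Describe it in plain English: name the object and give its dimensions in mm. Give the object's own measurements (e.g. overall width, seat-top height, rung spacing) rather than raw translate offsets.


An I-beam lying along x, 3867 mm long. Overall section height 579 mm. Two flanges 172 mm wide (y) and 16 mm thick, one on the floor and one at the top; a web 14 mm thick runs between them, centred on the flange width.


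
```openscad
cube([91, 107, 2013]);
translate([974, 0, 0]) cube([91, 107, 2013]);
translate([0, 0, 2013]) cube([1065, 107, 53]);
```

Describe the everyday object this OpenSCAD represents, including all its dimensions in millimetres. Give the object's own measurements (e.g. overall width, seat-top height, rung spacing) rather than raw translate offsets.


A door frame. The clear opening is 883 mm wide and 2013 mm high. Two 91 mm wide jambs, 107 mm deep, stand either side of the opening from the floor to the top of the opening. A 53 mm thick head sits across the top of both jambs, spanning the full outside width of the frame.


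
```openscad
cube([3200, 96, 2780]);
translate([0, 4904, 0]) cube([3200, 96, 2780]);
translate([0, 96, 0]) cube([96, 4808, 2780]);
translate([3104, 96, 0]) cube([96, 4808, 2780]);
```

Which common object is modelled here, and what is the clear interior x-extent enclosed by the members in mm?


A house (or room) frame. The interior width is 3008 mm.

Four 2780 mm walls enclosing a rectangle with no floor or roof — a room or house frame. Outside width is 3200 mm and wall thickness is 96 mm, so the interior width is 3200 − 2 × 96 = 3008 mm.


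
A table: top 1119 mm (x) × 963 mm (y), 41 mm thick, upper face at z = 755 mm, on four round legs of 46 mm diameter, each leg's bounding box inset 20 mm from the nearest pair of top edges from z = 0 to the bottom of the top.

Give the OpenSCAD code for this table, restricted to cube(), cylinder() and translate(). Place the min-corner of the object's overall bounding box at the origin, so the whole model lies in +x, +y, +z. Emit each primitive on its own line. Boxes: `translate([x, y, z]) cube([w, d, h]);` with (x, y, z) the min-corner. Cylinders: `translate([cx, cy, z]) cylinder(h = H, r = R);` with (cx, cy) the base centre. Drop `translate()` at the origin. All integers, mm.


translate([0, 0, 714]) cube([1119, 963, 41]);
translate([43, 43, 0]) cylinder(h = 714, r = 23);
translate([1076, 43, 0]) cylinder(h = 714, r = 23);
translate([43, 920, 0]) cylinder(h = 714, r = 23);
translate([1076, 920, 0]) cylinder(h = 714, r = 23);
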